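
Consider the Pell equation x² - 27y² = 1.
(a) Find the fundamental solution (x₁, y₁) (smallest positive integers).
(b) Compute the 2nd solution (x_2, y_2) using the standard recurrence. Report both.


Step 1: Find the fundamental solution (x₁, y₁) of x² - 27y² = 1.
  Expand √27 as a continued fraction. a₀ = ⌊√27⌋ = 5; iterate m_{k+1} = d_k·a_k − m_k, d_{k+1} = (27 − m_{k+1}²)/d_k, a_{k+1} = ⌊(a₀ + m_{k+1})/d_{k+1}⌋ (starting m₀ = 0, d₀ = 1), with convergents p_k = a_k·p_{k-1} + p_{k-2}, q_k = a_k·q_{k-1} + q_{k-2} (p₋₁ = 1, q₋₁ = 0):
  k = 0: a₀ = 5; p₀/q₀ = 5/1; p₀² − 27·q₀² = 25 − 27 = -2.
  k = 1: m = 5, d = 2, a = ⌊(5 + 5)/2⌋ = 5; p/q = (5·5 + 1)/(5·1 + 0) = 26/5; p² − 27·q² = 676 − 675 = 1.
  The first convergent with p² − 27·q² = 1 gives the fundamental solution (x₁, y₁) = (26, 5).
Step 2: Apply the recurrence (x_{n+1}, y_{n+1}) = (x₁x_n + 27y₁y_n, x₁y_n + y₁x_n) repeatedly.
  From (x_1, y_1) = (26, 5): x_2 = 26·26 + 27·5·5 = 1351; y_2 = 26·5 + 5·26 = 260.
Step 3: Verify x_2² - 27·y_2² = 1825201 - 1825200 = 1 (should be 1). ✓

(x_1, y_1) = (26, 5); (x_2, y_2) = (1351, 260).


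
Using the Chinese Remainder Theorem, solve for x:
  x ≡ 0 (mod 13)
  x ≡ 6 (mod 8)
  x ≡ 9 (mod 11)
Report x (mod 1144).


Moduli 13, 8, 11 are pairwise coprime; by CRT there is a unique solution modulo M = 13 · 8 · 11 = 1144.
Solve pairwise, accumulating the modulus:
  Start with x ≡ 0 (mod 13).
  Combine with x ≡ 6 (mod 8): since gcd(13, 8) = 1, we get a unique residue mod 104.
    Write x = 0 + 13·t and substitute into x ≡ 6 (mod 8): 13·t ≡ 6 − 0 = 6 (mod 8).
    Reduce coefficients mod 8: 5·t ≡ 6 (mod 8).
    The inverse of 5 mod 8 is 5 (since 5·5 = 25 = 3·8 + 1), so t ≡ 5·6 = 30 ≡ 6 (mod 8).
    Then x = 0 + 13·6 = 78, valid modulo lcm(13, 8) = 104: x ≡ 78 (mod 104).
  Combine with x ≡ 9 (mod 11): since gcd(104, 11) = 1, we get a unique residue mod 1144.
    Write x = 78 + 104·t and substitute into x ≡ 9 (mod 11): 104·t ≡ 9 − 78 = -69 (mod 11).
    Reduce coefficients mod 11: 5·t ≡ 8 (mod 11).
    The inverse of 5 mod 11 is 9 (since 5·9 = 45 = 4·11 + 1), so t ≡ 9·8 = 72 ≡ 6 (mod 11).
    Then x = 78 + 104·6 = 702, valid modulo lcm(104, 11) = 1144: x ≡ 702 (mod 1144).
Verify: 702 mod 13 = 0 ✓, 702 mod 8 = 6 ✓, 702 mod 11 = 9 ✓.

x ≡ 702 (mod 1144).


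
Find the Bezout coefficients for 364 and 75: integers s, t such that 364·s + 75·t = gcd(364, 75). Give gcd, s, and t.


Euclidean algorithm on (364, 75) — divide until remainder is 0:
  364 = 4 · 75 + 64
  75 = 1 · 64 + 11
  64 = 5 · 11 + 9
  11 = 1 · 9 + 2
  9 = 4 · 2 + 1
  2 = 2 · 1 + 0
gcd(364, 75) = 1.
Track Bezout coefficients alongside the remainders: start with r₀ = 364 = a·1 + b·0 (s = 1, t = 0) and r₁ = 75 = a·0 + b·1 (s = 0, t = 1); each new remainder r_{k+1} = r_{k-1} − q_k·r_k inherits s_{k+1} = s_{k-1} − q_k·s_k, t_{k+1} = t_{k-1} − q_k·t_k, so r_k = a·s_k + b·t_k at every step:
  q = 4: r = 64, s = 1 − 4·0 = 1, t = 0 − 4·1 = -4  (check: 364·1 + 75·(-4) = 64)
  q = 1: r = 11, s = 0 − 1·1 = -1, t = 1 − 1·(-4) = 5  (check: 364·(-1) + 75·5 = 11)
  q = 5: r = 9, s = 1 − 5·(-1) = 6, t = -4 − 5·5 = -29  (check: 364·6 + 75·(-29) = 9)
  q = 1: r = 2, s = -1 − 1·6 = -7, t = 5 − 1·(-29) = 34  (check: 364·(-7) + 75·34 = 2)
  q = 4: r = 1, s = 6 − 4·(-7) = 34, t = -29 − 4·34 = -165  (check: 364·34 + 75·(-165) = 1)
The row with r = 1 (the gcd) gives the Bezout coefficients s = 34, t = -165.
Result: 364 · (34) + 75 · (-165) = 1.

gcd(364, 75) = 1; s = 34, t = -165 (check: 364·34 + 75·(-165) = 1).


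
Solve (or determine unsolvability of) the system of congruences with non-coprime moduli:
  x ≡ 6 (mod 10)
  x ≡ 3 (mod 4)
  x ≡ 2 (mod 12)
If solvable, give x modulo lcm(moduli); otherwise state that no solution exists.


Moduli 10, 4, 12 are not pairwise coprime, so CRT works modulo lcm(m_i) when all pairwise compatibility conditions hold.
Pairwise compatibility: gcd(m_i, m_j) must divide a_i - a_j for every pair.
Merge one congruence at a time:
  Start: x ≡ 6 (mod 10).
  Combine with x ≡ 3 (mod 4): gcd(10, 4) = 2, and 3 - 6 = -3 is NOT divisible by 2.
    ⇒ system is inconsistent (no integer solution).

No solution (the system is inconsistent).


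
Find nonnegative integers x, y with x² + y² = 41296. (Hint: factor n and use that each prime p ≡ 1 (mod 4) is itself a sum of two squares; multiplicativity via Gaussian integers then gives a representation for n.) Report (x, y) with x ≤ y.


Step 1: Factor n = 41296 = 2^4 · 29 · 89.
Step 2: Check the mod-4 condition on each prime factor: 2 = 2 (special); 29 ≡ 1 (mod 4), exponent 1; 89 ≡ 1 (mod 4), exponent 1.
All primes ≡ 3 (mod 4) appear to even exponent (or don't appear), so by the two-squares theorem n IS expressible as a sum of two squares.
Step 3: Build a representation. Group n = k² · m with k = 4 and m = 29 · 89 = 2581 (a product of primes ≡ 1 (mod 4)); a representation of m scales to one of n via (k·x)² + (k·y)² = k²(x² + y²). Each prime p ≡ 1 (mod 4) is itself a sum of two squares; find a² by testing p − a² for a perfect square:
  29: 29 − 1² = 28, 29 − 2² = 25 = 5² ⇒ 29 = 2² + 5².
  89: 89 − 1² = 88, 89 − 2² = 85, 89 − 3² = 80, 89 − 4² = 73, 89 − 5² = 64 = 8² ⇒ 89 = 5² + 8².
  Combine using the Brahmagupta–Fibonacci identity (a² + b²)(c² + d²) = (ac − bd)² + (ad + bc)² = (ac + bd)² + (ad − bc)²:
  29 · 89 = 2581: from (2² + 5²)(5² + 8²), take (2·5 − 5·8, 2·8 + 5·5) = (10 − 40, 16 + 25) = (-30, 41); dropping signs (only squares matter) gives (30, 41); check 30² + 41² = 900 + 1681 = 2581 ✓.
  Scale by k = 4: (4·30, 4·41) = (120, 164).
Step 4: Order so x ≤ y and verify: 120² + 164² = 14400 + 26896 = 41296 = n. ✓

n = 41296 = 120² + 164² (one valid representation with x ≤ y).


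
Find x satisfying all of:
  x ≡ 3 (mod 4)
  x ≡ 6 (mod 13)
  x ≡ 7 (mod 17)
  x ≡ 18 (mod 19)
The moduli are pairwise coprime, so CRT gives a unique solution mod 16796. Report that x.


Product of moduli M = 4 · 13 · 17 · 19 = 16796.
Merge one congruence at a time:
  Start: x ≡ 3 (mod 4).
  Combine with x ≡ 6 (mod 13); new modulus lcm = 52.
    Write x = 3 + 4·t and substitute into x ≡ 6 (mod 13): 4·t ≡ 6 − 3 = 3 (mod 13).
    The inverse of 4 mod 13 is 10 (since 4·10 = 40 = 3·13 + 1), so t ≡ 10·3 = 30 ≡ 4 (mod 13).
    Then x = 3 + 4·4 = 19, valid modulo lcm(4, 13) = 52: x ≡ 19 (mod 52).
  Combine with x ≡ 7 (mod 17); new modulus lcm = 884.
    Write x = 19 + 52·t and substitute into x ≡ 7 (mod 17): 52·t ≡ 7 − 19 = -12 (mod 17).
    Reduce coefficients mod 17: 1·t ≡ 5 (mod 17).
    So t ≡ 5 (mod 17).
    Then x = 19 + 52·5 = 279, valid modulo lcm(52, 17) = 884: x ≡ 279 (mod 884).
  Combine with x ≡ 18 (mod 19); new modulus lcm = 16796.
    Write x = 279 + 884·t and substitute into x ≡ 18 (mod 19): 884·t ≡ 18 − 279 = -261 (mod 19).
    Reduce coefficients mod 19: 10·t ≡ 5 (mod 19).
    The inverse of 10 mod 19 is 2 (since 10·2 = 20 = 1·19 + 1), so t ≡ 2·5 = 10 ≡ 10 (mod 19).
    Then x = 279 + 884·10 = 9119, valid modulo lcm(884, 19) = 16796: x ≡ 9119 (mod 16796).
Verify against each original: 9119 mod 4 = 3, 9119 mod 13 = 6, 9119 mod 17 = 7, 9119 mod 19 = 18.

x ≡ 9119 (mod 16796).


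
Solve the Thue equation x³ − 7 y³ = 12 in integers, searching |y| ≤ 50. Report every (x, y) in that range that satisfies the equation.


The equation is x³ - 7y³ = 12. For fixed y, x³ = 7·y³ + 12, so a solution requires the RHS to be a perfect cube.
Strategy: iterate y from -50 to 50, compute RHS = 7·y³ + 12, and check whether it is a (positive or negative) perfect cube.
Check small values of y:
  y = 0: RHS = 12 is not a perfect cube.
  y = 1: RHS = 19 is not a perfect cube.
  y = -1: RHS = 5 is not a perfect cube.
  y = 2: RHS = 68 is not a perfect cube.
  y = -2: RHS = -44 is not a perfect cube.
  y = 3: RHS = 201 is not a perfect cube.
  y = -3: RHS = -177 is not a perfect cube.
Continuing the search up to |y| = 50 finds no solutions either.
No (x, y) in the scanned range satisfies the equation.

No integer solutions with |y| ≤ 50.


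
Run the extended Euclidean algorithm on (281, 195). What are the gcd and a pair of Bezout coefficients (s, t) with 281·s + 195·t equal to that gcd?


Euclidean algorithm on (281, 195) — divide until remainder is 0:
  281 = 1 · 195 + 86
  195 = 2 · 86 + 23
  86 = 3 · 23 + 17
  23 = 1 · 17 + 6
  17 = 2 · 6 + 5
  6 = 1 · 5 + 1
  5 = 5 · 1 + 0
gcd(281, 195) = 1.
Track Bezout coefficients alongside the remainders: start with r₀ = 281 = a·1 + b·0 (s = 1, t = 0) and r₁ = 195 = a·0 + b·1 (s = 0, t = 1); each new remainder r_{k+1} = r_{k-1} − q_k·r_k inherits s_{k+1} = s_{k-1} − q_k·s_k, t_{k+1} = t_{k-1} − q_k·t_k, so r_k = a·s_k + b·t_k at every step:
  q = 1: r = 86, s = 1 − 1·0 = 1, t = 0 − 1·1 = -1  (check: 281·1 + 195·(-1) = 86)
  q = 2: r = 23, s = 0 − 2·1 = -2, t = 1 − 2·(-1) = 3  (check: 281·(-2) + 195·3 = 23)
  q = 3: r = 17, s = 1 − 3·(-2) = 7, t = -1 − 3·3 = -10  (check: 281·7 + 195·(-10) = 17)
  q = 1: r = 6, s = -2 − 1·7 = -9, t = 3 − 1·(-10) = 13  (check: 281·(-9) + 195·13 = 6)
  q = 2: r = 5, s = 7 − 2·(-9) = 25, t = -10 − 2·13 = -36  (check: 281·25 + 195·(-36) = 5)
  q = 1: r = 1, s = -9 − 1·25 = -34, t = 13 − 1·(-36) = 49  (check: 281·(-34) + 195·49 = 1)
The row with r = 1 (the gcd) gives the Bezout coefficients s = -34, t = 49.
Result: 281 · (-34) + 195 · (49) = 1.

gcd(281, 195) = 1; s = -34, t = 49 (check: 281·(-34) + 195·49 = 1).


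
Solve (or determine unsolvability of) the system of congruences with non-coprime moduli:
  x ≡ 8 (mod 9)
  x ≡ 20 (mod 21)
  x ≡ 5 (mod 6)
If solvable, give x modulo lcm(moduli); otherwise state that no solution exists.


Moduli 9, 21, 6 are not pairwise coprime, so CRT works modulo lcm(m_i) when all pairwise compatibility conditions hold.
Pairwise compatibility: gcd(m_i, m_j) must divide a_i - a_j for every pair.
Merge one congruence at a time:
  Start: x ≡ 8 (mod 9).
  Combine with x ≡ 20 (mod 21): gcd(9, 21) = 3; 20 - 8 = 12, which IS divisible by 3, so compatible.
    Write x = 8 + 9·t and substitute into x ≡ 20 (mod 21): 9·t ≡ 20 − 8 = 12 (mod 21).
    Divide the congruence (and modulus) by g = 3: 3·t ≡ 4 (mod 7).
    The inverse of 3 mod 7 is 5 (since 3·5 = 15 = 2·7 + 1), so t ≡ 5·4 = 20 ≡ 6 (mod 7).
    Then x = 8 + 9·6 = 62, valid modulo lcm(9, 21) = 63: x ≡ 62 (mod 63).
  Combine with x ≡ 5 (mod 6): gcd(63, 6) = 3; 5 - 62 = -57, which IS divisible by 3, so compatible.
    Write x = 62 + 63·t and substitute into x ≡ 5 (mod 6): 63·t ≡ 5 − 62 = -57 (mod 6).
    Divide the congruence (and modulus) by g = 3: 21·t ≡ -19 (mod 2).
    Reduce coefficients mod 2: 1·t ≡ 1 (mod 2).
    So t ≡ 1 (mod 2).
    Then x = 62 + 63·1 = 125, valid modulo lcm(63, 6) = 126: x ≡ 125 (mod 126).
Verify: 125 mod 9 = 8, 125 mod 21 = 20, 125 mod 6 = 5.

x ≡ 125 (mod 126).


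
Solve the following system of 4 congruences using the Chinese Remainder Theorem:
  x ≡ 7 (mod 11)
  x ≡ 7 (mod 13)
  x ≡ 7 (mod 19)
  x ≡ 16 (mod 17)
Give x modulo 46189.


Product of moduli M = 11 · 13 · 19 · 17 = 46189.
Merge one congruence at a time:
  Start: x ≡ 7 (mod 11).
  Combine with x ≡ 7 (mod 13); new modulus lcm = 143.
    Write x = 7 + 11·t and substitute into x ≡ 7 (mod 13): 11·t ≡ 7 − 7 = 0 (mod 13).
    The inverse of 11 mod 13 is 6 (since 11·6 = 66 = 5·13 + 1), so t ≡ 6·0 = 0 ≡ 0 (mod 13).
    Then x = 7 + 11·0 = 7, valid modulo lcm(11, 13) = 143: x ≡ 7 (mod 143).
  Combine with x ≡ 7 (mod 19); new modulus lcm = 2717.
    Write x = 7 + 143·t and substitute into x ≡ 7 (mod 19): 143·t ≡ 7 − 7 = 0 (mod 19).
    Reduce coefficients mod 19: 10·t ≡ 0 (mod 19).
    The inverse of 10 mod 19 is 2 (since 10·2 = 20 = 1·19 + 1), so t ≡ 2·0 = 0 ≡ 0 (mod 19).
    Then x = 7 + 143·0 = 7, valid modulo lcm(143, 19) = 2717: x ≡ 7 (mod 2717).
  Combine with x ≡ 16 (mod 17); new modulus lcm = 46189.
    Write x = 7 + 2717·t and substitute into x ≡ 16 (mod 17): 2717·t ≡ 16 − 7 = 9 (mod 17).
    Reduce coefficients mod 17: 14·t ≡ 9 (mod 17).
    The inverse of 14 mod 17 is 11 (since 14·11 = 154 = 9·17 + 1), so t ≡ 11·9 = 99 ≡ 14 (mod 17).
    Then x = 7 + 2717·14 = 38045, valid modulo lcm(2717, 17) = 46189: x ≡ 38045 (mod 46189).
Verify against each original: 38045 mod 11 = 7, 38045 mod 13 = 7, 38045 mod 19 = 7, 38045 mod 17 = 16.

x ≡ 38045 (mod 46189).


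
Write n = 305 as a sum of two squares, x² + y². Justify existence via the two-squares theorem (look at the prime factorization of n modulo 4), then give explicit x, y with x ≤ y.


Step 1: Factor n = 305 = 5 · 61.
Step 2: Check the mod-4 condition on each prime factor: 5 ≡ 1 (mod 4), exponent 1; 61 ≡ 1 (mod 4), exponent 1.
All primes ≡ 3 (mod 4) appear to even exponent (or don't appear), so by the two-squares theorem n IS expressible as a sum of two squares.
Step 3: Build a representation. Here n = 5 · 61 is a product of primes ≡ 1 (mod 4). Each prime p ≡ 1 (mod 4) is itself a sum of two squares; find a² by testing p − a² for a perfect square:
  5: 5 − 1² = 4 = 2² ⇒ 5 = 1² + 2².
  61: 61 − 1² = 60, 61 − 2² = 57, 61 − 3² = 52, 61 − 4² = 45, 61 − 5² = 36 = 6² ⇒ 61 = 5² + 6².
  Combine using the Brahmagupta–Fibonacci identity (a² + b²)(c² + d²) = (ac − bd)² + (ad + bc)² = (ac + bd)² + (ad − bc)²:
  5 · 61 = 305: from (1² + 2²)(5² + 6²), take (1·5 − 2·6, 1·6 + 2·5) = (5 − 12, 6 + 10) = (-7, 16); dropping signs (only squares matter) gives (7, 16); check 7² + 16² = 49 + 256 = 305 ✓.
Step 4: Order so x ≤ y and verify: 7² + 16² = 49 + 256 = 305 = n. ✓

n = 305 = 7² + 16² (one valid representation with x ≤ y).


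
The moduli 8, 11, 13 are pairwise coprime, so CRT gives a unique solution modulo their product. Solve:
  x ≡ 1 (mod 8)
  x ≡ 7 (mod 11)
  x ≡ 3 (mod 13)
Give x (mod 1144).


Moduli 8, 11, 13 are pairwise coprime; by CRT there is a unique solution modulo M = 8 · 11 · 13 = 1144.
Solve pairwise, accumulating the modulus:
  Start with x ≡ 1 (mod 8).
  Combine with x ≡ 7 (mod 11): since gcd(8, 11) = 1, we get a unique residue mod 88.
    Write x = 1 + 8·t and substitute into x ≡ 7 (mod 11): 8·t ≡ 7 − 1 = 6 (mod 11).
    The inverse of 8 mod 11 is 7 (since 8·7 = 56 = 5·11 + 1), so t ≡ 7·6 = 42 ≡ 9 (mod 11).
    Then x = 1 + 8·9 = 73, valid modulo lcm(8, 11) = 88: x ≡ 73 (mod 88).
  Combine with x ≡ 3 (mod 13): since gcd(88, 13) = 1, we get a unique residue mod 1144.
    Write x = 73 + 88·t and substitute into x ≡ 3 (mod 13): 88·t ≡ 3 − 73 = -70 (mod 13).
    Reduce coefficients mod 13: 10·t ≡ 8 (mod 13).
    The inverse of 10 mod 13 is 4 (since 10·4 = 40 = 3·13 + 1), so t ≡ 4·8 = 32 ≡ 6 (mod 13).
    Then x = 73 + 88·6 = 601, valid modulo lcm(88, 13) = 1144: x ≡ 601 (mod 1144).
Verify: 601 mod 8 = 1 ✓, 601 mod 11 = 7 ✓, 601 mod 13 = 3 ✓.

x ≡ 601 (mod 1144).


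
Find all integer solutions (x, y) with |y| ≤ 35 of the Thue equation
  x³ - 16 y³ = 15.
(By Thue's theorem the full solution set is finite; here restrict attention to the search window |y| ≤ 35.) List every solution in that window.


The equation is x³ - 16y³ = 15. For fixed y, x³ = 16·y³ + 15, so a solution requires the RHS to be a perfect cube.
Strategy: iterate y from -35 to 35, compute RHS = 16·y³ + 15, and check whether it is a (positive or negative) perfect cube.
Check small values of y:
  y = 0: RHS = 15 is not a perfect cube.
  y = 1: RHS = 31 is not a perfect cube.
  y = -1: RHS = -1 = (-1)³ ⇒ x = -1 works.
  y = 2: RHS = 143 is not a perfect cube.
  y = -2: RHS = -113 is not a perfect cube.
  y = 3: RHS = 447 is not a perfect cube.
  y = -3: RHS = -417 is not a perfect cube.
Continuing the search up to |y| = 35 finds no further solutions beyond those listed.
Collected solutions: (-1, -1).

Solutions (with |y| ≤ 35): (-1, -1).


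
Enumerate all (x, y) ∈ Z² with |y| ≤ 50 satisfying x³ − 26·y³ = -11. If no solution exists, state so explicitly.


The equation is x³ - 26y³ = -11. For fixed y, x³ = 26·y³ − 11, so a solution requires the RHS to be a perfect cube.
Strategy: iterate y from -50 to 50, compute RHS = 26·y³ − 11, and check whether it is a (positive or negative) perfect cube.
Check small values of y:
  y = 0: RHS = -11 is not a perfect cube.
  y = 1: RHS = 15 is not a perfect cube.
  y = -1: RHS = -37 is not a perfect cube.
  y = 2: RHS = 197 is not a perfect cube.
  y = -2: RHS = -219 is not a perfect cube.
  y = 3: RHS = 691 is not a perfect cube.
  y = -3: RHS = -713 is not a perfect cube.
Continuing the search up to |y| = 50 finds no solutions either.
No (x, y) in the scanned range satisfies the equation.

No integer solutions with |y| ≤ 50.


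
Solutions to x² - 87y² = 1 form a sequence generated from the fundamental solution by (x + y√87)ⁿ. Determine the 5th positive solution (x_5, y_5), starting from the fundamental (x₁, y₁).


Step 1: Find the fundamental solution (x₁, y₁) of x² - 87y² = 1.
  Expand √87 as a continued fraction. a₀ = ⌊√87⌋ = 9; iterate m_{k+1} = d_k·a_k − m_k, d_{k+1} = (87 − m_{k+1}²)/d_k, a_{k+1} = ⌊(a₀ + m_{k+1})/d_{k+1}⌋ (starting m₀ = 0, d₀ = 1), with convergents p_k = a_k·p_{k-1} + p_{k-2}, q_k = a_k·q_{k-1} + q_{k-2} (p₋₁ = 1, q₋₁ = 0):
  k = 0: a₀ = 9; p₀/q₀ = 9/1; p₀² − 87·q₀² = 81 − 87 = -6.
  k = 1: m = 9, d = 6, a = ⌊(9 + 9)/6⌋ = 3; p/q = (3·9 + 1)/(3·1 + 0) = 28/3; p² − 87·q² = 784 − 783 = 1.
  The first convergent with p² − 87·q² = 1 gives the fundamental solution (x₁, y₁) = (28, 3).
Step 2: Apply the recurrence (x_{n+1}, y_{n+1}) = (x₁x_n + 87y₁y_n, x₁y_n + y₁x_n) repeatedly.
  From (x_1, y_1) = (28, 3): x_2 = 28·28 + 87·3·3 = 1567; y_2 = 28·3 + 3·28 = 168.
  From (x_2, y_2) = (1567, 168): x_3 = 28·1567 + 87·3·168 = 87724; y_3 = 28·168 + 3·1567 = 9405.
  From (x_3, y_3) = (87724, 9405): x_4 = 28·87724 + 87·3·9405 = 4910977; y_4 = 28·9405 + 3·87724 = 526512.
  From (x_4, y_4) = (4910977, 526512): x_5 = 28·4910977 + 87·3·526512 = 274926988; y_5 = 28·526512 + 3·4910977 = 29475267.
Step 3: Verify x_5² - 87·y_5² = 75584848730752144 - 75584848730752143 = 1 (should be 1). ✓

(x_1, y_1) = (28, 3); (x_5, y_5) = (274926988, 29475267).


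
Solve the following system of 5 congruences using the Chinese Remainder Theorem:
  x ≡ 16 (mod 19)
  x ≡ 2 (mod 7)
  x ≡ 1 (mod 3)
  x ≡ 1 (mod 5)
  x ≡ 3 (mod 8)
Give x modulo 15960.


Product of moduli M = 19 · 7 · 3 · 5 · 8 = 15960.
Merge one congruence at a time:
  Start: x ≡ 16 (mod 19).
  Combine with x ≡ 2 (mod 7); new modulus lcm = 133.
    Write x = 16 + 19·t and substitute into x ≡ 2 (mod 7): 19·t ≡ 2 − 16 = -14 (mod 7).
    Reduce coefficients mod 7: 5·t ≡ 0 (mod 7).
    The inverse of 5 mod 7 is 3 (since 5·3 = 15 = 2·7 + 1), so t ≡ 3·0 = 0 ≡ 0 (mod 7).
    Then x = 16 + 19·0 = 16, valid modulo lcm(19, 7) = 133: x ≡ 16 (mod 133).
  Combine with x ≡ 1 (mod 3); new modulus lcm = 399.
    Write x = 16 + 133·t and substitute into x ≡ 1 (mod 3): 133·t ≡ 1 − 16 = -15 (mod 3).
    Reduce coefficients mod 3: 1·t ≡ 0 (mod 3).
    So t ≡ 0 (mod 3).
    Then x = 16 + 133·0 = 16, valid modulo lcm(133, 3) = 399: x ≡ 16 (mod 399).
  Combine with x ≡ 1 (mod 5); new modulus lcm = 1995.
    Write x = 16 + 399·t and substitute into x ≡ 1 (mod 5): 399·t ≡ 1 − 16 = -15 (mod 5).
    Reduce coefficients mod 5: 4·t ≡ 0 (mod 5).
    The inverse of 4 mod 5 is 4 (since 4·4 = 16 = 3·5 + 1), so t ≡ 4·0 = 0 ≡ 0 (mod 5).
    Then x = 16 + 399·0 = 16, valid modulo lcm(399, 5) = 1995: x ≡ 16 (mod 1995).
  Combine with x ≡ 3 (mod 8); new modulus lcm = 15960.
    Write x = 16 + 1995·t and substitute into x ≡ 3 (mod 8): 1995·t ≡ 3 − 16 = -13 (mod 8).
    Reduce coefficients mod 8: 3·t ≡ 3 (mod 8).
    The inverse of 3 mod 8 is 3 (since 3·3 = 9 = 1·8 + 1), so t ≡ 3·3 = 9 ≡ 1 (mod 8).
    Then x = 16 + 1995·1 = 2011, valid modulo lcm(1995, 8) = 15960: x ≡ 2011 (mod 15960).
Verify against each original: 2011 mod 19 = 16, 2011 mod 7 = 2, 2011 mod 3 = 1, 2011 mod 5 = 1, 2011 mod 8 = 3.

x ≡ 2011 (mod 15960).


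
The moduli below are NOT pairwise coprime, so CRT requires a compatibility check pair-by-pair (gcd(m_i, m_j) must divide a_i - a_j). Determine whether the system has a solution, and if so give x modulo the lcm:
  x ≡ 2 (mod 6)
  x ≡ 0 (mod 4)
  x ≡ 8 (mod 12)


Moduli 6, 4, 12 are not pairwise coprime, so CRT works modulo lcm(m_i) when all pairwise compatibility conditions hold.
Pairwise compatibility: gcd(m_i, m_j) must divide a_i - a_j for every pair.
Merge one congruence at a time:
  Start: x ≡ 2 (mod 6).
  Combine with x ≡ 0 (mod 4): gcd(6, 4) = 2; 0 - 2 = -2, which IS divisible by 2, so compatible.
    Write x = 2 + 6·t and substitute into x ≡ 0 (mod 4): 6·t ≡ 0 − 2 = -2 (mod 4).
    Divide the congruence (and modulus) by g = 2: 3·t ≡ -1 (mod 2).
    Reduce coefficients mod 2: 1·t ≡ 1 (mod 2).
    So t ≡ 1 (mod 2).
    Then x = 2 + 6·1 = 8, valid modulo lcm(6, 4) = 12: x ≡ 8 (mod 12).
  Combine with x ≡ 8 (mod 12): gcd(12, 12) = 12; 8 - 8 = 0, which IS divisible by 12, so compatible.
    Write x = 8 + 12·t and substitute into x ≡ 8 (mod 12): 12·t ≡ 8 − 8 = 0 (mod 12).
    Divide the congruence (and modulus) by g = 12: 1·t ≡ 0 (mod 1).
    Modulo 1 every t works; take t = 0.
    Then x = 8 + 12·0 = 8, valid modulo lcm(12, 12) = 12: x ≡ 8 (mod 12).
Verify: 8 mod 6 = 2, 8 mod 4 = 0, 8 mod 12 = 8.

x ≡ 8 (mod 12).


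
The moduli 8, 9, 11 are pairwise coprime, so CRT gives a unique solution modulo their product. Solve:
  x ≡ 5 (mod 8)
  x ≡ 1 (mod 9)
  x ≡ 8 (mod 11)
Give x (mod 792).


Moduli 8, 9, 11 are pairwise coprime; by CRT there is a unique solution modulo M = 8 · 9 · 11 = 792.
Solve pairwise, accumulating the modulus:
  Start with x ≡ 5 (mod 8).
  Combine with x ≡ 1 (mod 9): since gcd(8, 9) = 1, we get a unique residue mod 72.
    Write x = 5 + 8·t and substitute into x ≡ 1 (mod 9): 8·t ≡ 1 − 5 = -4 (mod 9).
    Reduce coefficients mod 9: 8·t ≡ 5 (mod 9).
    The inverse of 8 mod 9 is 8 (since 8·8 = 64 = 7·9 + 1), so t ≡ 8·5 = 40 ≡ 4 (mod 9).
    Then x = 5 + 8·4 = 37, valid modulo lcm(8, 9) = 72: x ≡ 37 (mod 72).
  Combine with x ≡ 8 (mod 11): since gcd(72, 11) = 1, we get a unique residue mod 792.
    Write x = 37 + 72·t and substitute into x ≡ 8 (mod 11): 72·t ≡ 8 − 37 = -29 (mod 11).
    Reduce coefficients mod 11: 6·t ≡ 4 (mod 11).
    The inverse of 6 mod 11 is 2 (since 6·2 = 12 = 1·11 + 1), so t ≡ 2·4 = 8 ≡ 8 (mod 11).
    Then x = 37 + 72·8 = 613, valid modulo lcm(72, 11) = 792: x ≡ 613 (mod 792).
Verify: 613 mod 8 = 5 ✓, 613 mod 9 = 1 ✓, 613 mod 11 = 8 ✓.

x ≡ 613 (mod 792).


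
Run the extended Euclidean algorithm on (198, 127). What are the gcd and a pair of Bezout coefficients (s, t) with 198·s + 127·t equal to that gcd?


Euclidean algorithm on (198, 127) — divide until remainder is 0:
  198 = 1 · 127 + 71
  127 = 1 · 71 + 56
  71 = 1 · 56 + 15
  56 = 3 · 15 + 11
  15 = 1 · 11 + 4
  11 = 2 · 4 + 3
  4 = 1 · 3 + 1
  3 = 3 · 1 + 0
gcd(198, 127) = 1.
Track Bezout coefficients alongside the remainders: start with r₀ = 198 = a·1 + b·0 (s = 1, t = 0) and r₁ = 127 = a·0 + b·1 (s = 0, t = 1); each new remainder r_{k+1} = r_{k-1} − q_k·r_k inherits s_{k+1} = s_{k-1} − q_k·s_k, t_{k+1} = t_{k-1} − q_k·t_k, so r_k = a·s_k + b·t_k at every step:
  q = 1: r = 71, s = 1 − 1·0 = 1, t = 0 − 1·1 = -1  (check: 198·1 + 127·(-1) = 71)
  q = 1: r = 56, s = 0 − 1·1 = -1, t = 1 − 1·(-1) = 2  (check: 198·(-1) + 127·2 = 56)
  q = 1: r = 15, s = 1 − 1·(-1) = 2, t = -1 − 1·2 = -3  (check: 198·2 + 127·(-3) = 15)
  q = 3: r = 11, s = -1 − 3·2 = -7, t = 2 − 3·(-3) = 11  (check: 198·(-7) + 127·11 = 11)
  q = 1: r = 4, s = 2 − 1·(-7) = 9, t = -3 − 1·11 = -14  (check: 198·9 + 127·(-14) = 4)
  q = 2: r = 3, s = -7 − 2·9 = -25, t = 11 − 2·(-14) = 39  (check: 198·(-25) + 127·39 = 3)
  q = 1: r = 1, s = 9 − 1·(-25) = 34, t = -14 − 1·39 = -53  (check: 198·34 + 127·(-53) = 1)
The row with r = 1 (the gcd) gives the Bezout coefficients s = 34, t = -53.
Result: 198 · (34) + 127 · (-53) = 1.

gcd(198, 127) = 1; s = 34, t = -53 (check: 198·34 + 127·(-53) = 1).


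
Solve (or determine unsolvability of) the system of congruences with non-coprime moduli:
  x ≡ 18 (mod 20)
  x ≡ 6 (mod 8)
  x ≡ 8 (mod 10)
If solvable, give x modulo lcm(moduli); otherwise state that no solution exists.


Moduli 20, 8, 10 are not pairwise coprime, so CRT works modulo lcm(m_i) when all pairwise compatibility conditions hold.
Pairwise compatibility: gcd(m_i, m_j) must divide a_i - a_j for every pair.
Merge one congruence at a time:
  Start: x ≡ 18 (mod 20).
  Combine with x ≡ 6 (mod 8): gcd(20, 8) = 4; 6 - 18 = -12, which IS divisible by 4, so compatible.
    Write x = 18 + 20·t and substitute into x ≡ 6 (mod 8): 20·t ≡ 6 − 18 = -12 (mod 8).
    Divide the congruence (and modulus) by g = 4: 5·t ≡ -3 (mod 2).
    Reduce coefficients mod 2: 1·t ≡ 1 (mod 2).
    So t ≡ 1 (mod 2).
    Then x = 18 + 20·1 = 38, valid modulo lcm(20, 8) = 40: x ≡ 38 (mod 40).
  Combine with x ≡ 8 (mod 10): gcd(40, 10) = 10; 8 - 38 = -30, which IS divisible by 10, so compatible.
    Write x = 38 + 40·t and substitute into x ≡ 8 (mod 10): 40·t ≡ 8 − 38 = -30 (mod 10).
    Divide the congruence (and modulus) by g = 10: 4·t ≡ -3 (mod 1).
    Modulo 1 every t works; take t = 0.
    Then x = 38 + 40·0 = 38, valid modulo lcm(40, 10) = 40: x ≡ 38 (mod 40).
Verify: 38 mod 20 = 18, 38 mod 8 = 6, 38 mod 10 = 8.

x ≡ 38 (mod 40).


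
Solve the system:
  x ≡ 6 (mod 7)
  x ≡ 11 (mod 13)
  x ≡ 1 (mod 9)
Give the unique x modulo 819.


Moduli 7, 13, 9 are pairwise coprime; by CRT there is a unique solution modulo M = 7 · 13 · 9 = 819.
Solve pairwise, accumulating the modulus:
  Start with x ≡ 6 (mod 7).
  Combine with x ≡ 11 (mod 13): since gcd(7, 13) = 1, we get a unique residue mod 91.
    Write x = 6 + 7·t and substitute into x ≡ 11 (mod 13): 7·t ≡ 11 − 6 = 5 (mod 13).
    The inverse of 7 mod 13 is 2 (since 7·2 = 14 = 1·13 + 1), so t ≡ 2·5 = 10 ≡ 10 (mod 13).
    Then x = 6 + 7·10 = 76, valid modulo lcm(7, 13) = 91: x ≡ 76 (mod 91).
  Combine with x ≡ 1 (mod 9): since gcd(91, 9) = 1, we get a unique residue mod 819.
    Write x = 76 + 91·t and substitute into x ≡ 1 (mod 9): 91·t ≡ 1 − 76 = -75 (mod 9).
    Reduce coefficients mod 9: 1·t ≡ 6 (mod 9).
    So t ≡ 6 (mod 9).
    Then x = 76 + 91·6 = 622, valid modulo lcm(91, 9) = 819: x ≡ 622 (mod 819).
Verify: 622 mod 7 = 6 ✓, 622 mod 13 = 11 ✓, 622 mod 9 = 1 ✓.

x ≡ 622 (mod 819).


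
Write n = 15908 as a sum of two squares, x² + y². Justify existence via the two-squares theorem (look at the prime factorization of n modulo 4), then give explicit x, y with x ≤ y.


Step 1: Factor n = 15908 = 2^2 · 41 · 97.
Step 2: Check the mod-4 condition on each prime factor: 2 = 2 (special); 41 ≡ 1 (mod 4), exponent 1; 97 ≡ 1 (mod 4), exponent 1.
All primes ≡ 3 (mod 4) appear to even exponent (or don't appear), so by the two-squares theorem n IS expressible as a sum of two squares.
Step 3: Build a representation. Group n = k² · m with k = 2 and m = 41 · 97 = 3977 (a product of primes ≡ 1 (mod 4)); a representation of m scales to one of n via (k·x)² + (k·y)² = k²(x² + y²). Each prime p ≡ 1 (mod 4) is itself a sum of two squares; find a² by testing p − a² for a perfect square:
  41: 41 − 1² = 40, 41 − 2² = 37, 41 − 3² = 32, 41 − 4² = 25 = 5² ⇒ 41 = 4² + 5².
  97: 97 − 1² = 96, 97 − 2² = 93, 97 − 3² = 88, 97 − 4² = 81 = 9² ⇒ 97 = 4² + 9².
  Combine using the Brahmagupta–Fibonacci identity (a² + b²)(c² + d²) = (ac − bd)² + (ad + bc)² = (ac + bd)² + (ad − bc)²:
  41 · 97 = 3977: from (4² + 5²)(4² + 9²), take (4·4 − 5·9, 4·9 + 5·4) = (16 − 45, 36 + 20) = (-29, 56); dropping signs (only squares matter) gives (29, 56); check 29² + 56² = 841 + 3136 = 3977 ✓.
  Scale by k = 2: (2·29, 2·56) = (58, 112).
Step 4: Order so x ≤ y and verify: 58² + 112² = 3364 + 12544 = 15908 = n. ✓

n = 15908 = 58² + 112² (one valid representation with x ≤ y).


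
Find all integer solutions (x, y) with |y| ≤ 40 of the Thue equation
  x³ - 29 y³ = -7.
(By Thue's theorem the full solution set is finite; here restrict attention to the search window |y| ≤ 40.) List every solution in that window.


The equation is x³ - 29y³ = -7. For fixed y, x³ = 29·y³ − 7, so a solution requires the RHS to be a perfect cube.
Strategy: iterate y from -40 to 40, compute RHS = 29·y³ − 7, and check whether it is a (positive or negative) perfect cube.
Check small values of y:
  y = 0: RHS = -7 is not a perfect cube.
  y = 1: RHS = 22 is not a perfect cube.
  y = -1: RHS = -36 is not a perfect cube.
  y = 2: RHS = 225 is not a perfect cube.
  y = -2: RHS = -239 is not a perfect cube.
  y = 3: RHS = 776 is not a perfect cube.
  y = -3: RHS = -790 is not a perfect cube.
Continuing the search up to |y| = 40 finds no solutions either.
No (x, y) in the scanned range satisfies the equation.

No integer solutions with |y| ≤ 40.


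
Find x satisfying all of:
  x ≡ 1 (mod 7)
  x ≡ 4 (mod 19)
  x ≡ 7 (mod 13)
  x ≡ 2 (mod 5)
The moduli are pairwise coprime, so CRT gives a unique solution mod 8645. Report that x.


Product of moduli M = 7 · 19 · 13 · 5 = 8645.
Merge one congruence at a time:
  Start: x ≡ 1 (mod 7).
  Combine with x ≡ 4 (mod 19); new modulus lcm = 133.
    Write x = 1 + 7·t and substitute into x ≡ 4 (mod 19): 7·t ≡ 4 − 1 = 3 (mod 19).
    The inverse of 7 mod 19 is 11 (since 7·11 = 77 = 4·19 + 1), so t ≡ 11·3 = 33 ≡ 14 (mod 19).
    Then x = 1 + 7·14 = 99, valid modulo lcm(7, 19) = 133: x ≡ 99 (mod 133).
  Combine with x ≡ 7 (mod 13); new modulus lcm = 1729.
    Write x = 99 + 133·t and substitute into x ≡ 7 (mod 13): 133·t ≡ 7 − 99 = -92 (mod 13).
    Reduce coefficients mod 13: 3·t ≡ 12 (mod 13).
    The inverse of 3 mod 13 is 9 (since 3·9 = 27 = 2·13 + 1), so t ≡ 9·12 = 108 ≡ 4 (mod 13).
    Then x = 99 + 133·4 = 631, valid modulo lcm(133, 13) = 1729: x ≡ 631 (mod 1729).
  Combine with x ≡ 2 (mod 5); new modulus lcm = 8645.
    Write x = 631 + 1729·t and substitute into x ≡ 2 (mod 5): 1729·t ≡ 2 − 631 = -629 (mod 5).
    Reduce coefficients mod 5: 4·t ≡ 1 (mod 5).
    The inverse of 4 mod 5 is 4 (since 4·4 = 16 = 3·5 + 1), so t ≡ 4·1 = 4 ≡ 4 (mod 5).
    Then x = 631 + 1729·4 = 7547, valid modulo lcm(1729, 5) = 8645: x ≡ 7547 (mod 8645).
Verify against each original: 7547 mod 7 = 1, 7547 mod 19 = 4, 7547 mod 13 = 7, 7547 mod 5 = 2.

x ≡ 7547 (mod 8645).


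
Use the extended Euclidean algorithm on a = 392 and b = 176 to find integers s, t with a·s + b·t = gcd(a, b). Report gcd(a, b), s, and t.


Euclidean algorithm on (392, 176) — divide until remainder is 0:
  392 = 2 · 176 + 40
  176 = 4 · 40 + 16
  40 = 2 · 16 + 8
  16 = 2 · 8 + 0
gcd(392, 176) = 8.
Track Bezout coefficients alongside the remainders: start with r₀ = 392 = a·1 + b·0 (s = 1, t = 0) and r₁ = 176 = a·0 + b·1 (s = 0, t = 1); each new remainder r_{k+1} = r_{k-1} − q_k·r_k inherits s_{k+1} = s_{k-1} − q_k·s_k, t_{k+1} = t_{k-1} − q_k·t_k, so r_k = a·s_k + b·t_k at every step:
  q = 2: r = 40, s = 1 − 2·0 = 1, t = 0 − 2·1 = -2  (check: 392·1 + 176·(-2) = 40)
  q = 4: r = 16, s = 0 − 4·1 = -4, t = 1 − 4·(-2) = 9  (check: 392·(-4) + 176·9 = 16)
  q = 2: r = 8, s = 1 − 2·(-4) = 9, t = -2 − 2·9 = -20  (check: 392·9 + 176·(-20) = 8)
The row with r = 8 (the gcd) gives the Bezout coefficients s = 9, t = -20.
Result: 392 · (9) + 176 · (-20) = 8.

gcd(392, 176) = 8; s = 9, t = -20 (check: 392·9 + 176·(-20) = 8).


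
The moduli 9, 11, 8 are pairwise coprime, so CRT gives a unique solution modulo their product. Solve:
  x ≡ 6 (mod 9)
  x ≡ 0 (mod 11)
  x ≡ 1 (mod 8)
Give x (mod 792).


Moduli 9, 11, 8 are pairwise coprime; by CRT there is a unique solution modulo M = 9 · 11 · 8 = 792.
Solve pairwise, accumulating the modulus:
  Start with x ≡ 6 (mod 9).
  Combine with x ≡ 0 (mod 11): since gcd(9, 11) = 1, we get a unique residue mod 99.
    Write x = 6 + 9·t and substitute into x ≡ 0 (mod 11): 9·t ≡ 0 − 6 = -6 (mod 11).
    Reduce coefficients mod 11: 9·t ≡ 5 (mod 11).
    The inverse of 9 mod 11 is 5 (since 9·5 = 45 = 4·11 + 1), so t ≡ 5·5 = 25 ≡ 3 (mod 11).
    Then x = 6 + 9·3 = 33, valid modulo lcm(9, 11) = 99: x ≡ 33 (mod 99).
  Combine with x ≡ 1 (mod 8): since gcd(99, 8) = 1, we get a unique residue mod 792.
    Write x = 33 + 99·t and substitute into x ≡ 1 (mod 8): 99·t ≡ 1 − 33 = -32 (mod 8).
    Reduce coefficients mod 8: 3·t ≡ 0 (mod 8).
    The inverse of 3 mod 8 is 3 (since 3·3 = 9 = 1·8 + 1), so t ≡ 3·0 = 0 ≡ 0 (mod 8).
    Then x = 33 + 99·0 = 33, valid modulo lcm(99, 8) = 792: x ≡ 33 (mod 792).
Verify: 33 mod 9 = 6 ✓, 33 mod 11 = 0 ✓, 33 mod 8 = 1 ✓.

x ≡ 33 (mod 792).


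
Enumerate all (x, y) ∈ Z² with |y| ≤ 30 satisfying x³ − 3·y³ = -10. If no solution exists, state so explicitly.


The equation is x³ - 3y³ = -10. For fixed y, x³ = 3·y³ − 10, so a solution requires the RHS to be a perfect cube.
Strategy: iterate y from -30 to 30, compute RHS = 3·y³ − 10, and check whether it is a (positive or negative) perfect cube.
Check small values of y:
  y = 0: RHS = -10 is not a perfect cube.
  y = 1: RHS = -7 is not a perfect cube.
  y = -1: RHS = -13 is not a perfect cube.
  y = 2: RHS = 14 is not a perfect cube.
  y = -2: RHS = -34 is not a perfect cube.
  y = 3: RHS = 71 is not a perfect cube.
  y = -3: RHS = -91 is not a perfect cube.
Continuing, at y = -9: RHS = -2197 = (-13)³ ⇒ x = -13 works.
Searching the remaining y in |y| ≤ 30 finds no further solutions.
Collected solutions: (-13, -9).

Solutions (with |y| ≤ 30): (-13, -9).


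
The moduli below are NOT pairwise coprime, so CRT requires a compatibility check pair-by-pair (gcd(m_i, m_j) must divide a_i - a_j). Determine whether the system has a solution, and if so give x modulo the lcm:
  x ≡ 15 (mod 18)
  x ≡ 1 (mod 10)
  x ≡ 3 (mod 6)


Moduli 18, 10, 6 are not pairwise coprime, so CRT works modulo lcm(m_i) when all pairwise compatibility conditions hold.
Pairwise compatibility: gcd(m_i, m_j) must divide a_i - a_j for every pair.
Merge one congruence at a time:
  Start: x ≡ 15 (mod 18).
  Combine with x ≡ 1 (mod 10): gcd(18, 10) = 2; 1 - 15 = -14, which IS divisible by 2, so compatible.
    Write x = 15 + 18·t and substitute into x ≡ 1 (mod 10): 18·t ≡ 1 − 15 = -14 (mod 10).
    Divide the congruence (and modulus) by g = 2: 9·t ≡ -7 (mod 5).
    Reduce coefficients mod 5: 4·t ≡ 3 (mod 5).
    The inverse of 4 mod 5 is 4 (since 4·4 = 16 = 3·5 + 1), so t ≡ 4·3 = 12 ≡ 2 (mod 5).
    Then x = 15 + 18·2 = 51, valid modulo lcm(18, 10) = 90: x ≡ 51 (mod 90).
  Combine with x ≡ 3 (mod 6): gcd(90, 6) = 6; 3 - 51 = -48, which IS divisible by 6, so compatible.
    Write x = 51 + 90·t and substitute into x ≡ 3 (mod 6): 90·t ≡ 3 − 51 = -48 (mod 6).
    Divide the congruence (and modulus) by g = 6: 15·t ≡ -8 (mod 1).
    Modulo 1 every t works; take t = 0.
    Then x = 51 + 90·0 = 51, valid modulo lcm(90, 6) = 90: x ≡ 51 (mod 90).
Verify: 51 mod 18 = 15, 51 mod 10 = 1, 51 mod 6 = 3.

x ≡ 51 (mod 90).


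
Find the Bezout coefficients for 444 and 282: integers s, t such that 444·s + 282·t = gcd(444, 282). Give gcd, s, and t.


Euclidean algorithm on (444, 282) — divide until remainder is 0:
  444 = 1 · 282 + 162
  282 = 1 · 162 + 120
  162 = 1 · 120 + 42
  120 = 2 · 42 + 36
  42 = 1 · 36 + 6
  36 = 6 · 6 + 0
gcd(444, 282) = 6.
Track Bezout coefficients alongside the remainders: start with r₀ = 444 = a·1 + b·0 (s = 1, t = 0) and r₁ = 282 = a·0 + b·1 (s = 0, t = 1); each new remainder r_{k+1} = r_{k-1} − q_k·r_k inherits s_{k+1} = s_{k-1} − q_k·s_k, t_{k+1} = t_{k-1} − q_k·t_k, so r_k = a·s_k + b·t_k at every step:
  q = 1: r = 162, s = 1 − 1·0 = 1, t = 0 − 1·1 = -1  (check: 444·1 + 282·(-1) = 162)
  q = 1: r = 120, s = 0 − 1·1 = -1, t = 1 − 1·(-1) = 2  (check: 444·(-1) + 282·2 = 120)
  q = 1: r = 42, s = 1 − 1·(-1) = 2, t = -1 − 1·2 = -3  (check: 444·2 + 282·(-3) = 42)
  q = 2: r = 36, s = -1 − 2·2 = -5, t = 2 − 2·(-3) = 8  (check: 444·(-5) + 282·8 = 36)
  q = 1: r = 6, s = 2 − 1·(-5) = 7, t = -3 − 1·8 = -11  (check: 444·7 + 282·(-11) = 6)
The row with r = 6 (the gcd) gives the Bezout coefficients s = 7, t = -11.
Result: 444 · (7) + 282 · (-11) = 6.

gcd(444, 282) = 6; s = 7, t = -11 (check: 444·7 + 282·(-11) = 6).


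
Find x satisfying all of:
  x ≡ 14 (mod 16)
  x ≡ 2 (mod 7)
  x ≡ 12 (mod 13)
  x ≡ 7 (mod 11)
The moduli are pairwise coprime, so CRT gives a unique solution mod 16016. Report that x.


Product of moduli M = 16 · 7 · 13 · 11 = 16016.
Merge one congruence at a time:
  Start: x ≡ 14 (mod 16).
  Combine with x ≡ 2 (mod 7); new modulus lcm = 112.
    Write x = 14 + 16·t and substitute into x ≡ 2 (mod 7): 16·t ≡ 2 − 14 = -12 (mod 7).
    Reduce coefficients mod 7: 2·t ≡ 2 (mod 7).
    The inverse of 2 mod 7 is 4 (since 2·4 = 8 = 1·7 + 1), so t ≡ 4·2 = 8 ≡ 1 (mod 7).
    Then x = 14 + 16·1 = 30, valid modulo lcm(16, 7) = 112: x ≡ 30 (mod 112).
  Combine with x ≡ 12 (mod 13); new modulus lcm = 1456.
    Write x = 30 + 112·t and substitute into x ≡ 12 (mod 13): 112·t ≡ 12 − 30 = -18 (mod 13).
    Reduce coefficients mod 13: 8·t ≡ 8 (mod 13).
    The inverse of 8 mod 13 is 5 (since 8·5 = 40 = 3·13 + 1), so t ≡ 5·8 = 40 ≡ 1 (mod 13).
    Then x = 30 + 112·1 = 142, valid modulo lcm(112, 13) = 1456: x ≡ 142 (mod 1456).
  Combine with x ≡ 7 (mod 11); new modulus lcm = 16016.
    Write x = 142 + 1456·t and substitute into x ≡ 7 (mod 11): 1456·t ≡ 7 − 142 = -135 (mod 11).
    Reduce coefficients mod 11: 4·t ≡ 8 (mod 11).
    The inverse of 4 mod 11 is 3 (since 4·3 = 12 = 1·11 + 1), so t ≡ 3·8 = 24 ≡ 2 (mod 11).
    Then x = 142 + 1456·2 = 3054, valid modulo lcm(1456, 11) = 16016: x ≡ 3054 (mod 16016).
Verify against each original: 3054 mod 16 = 14, 3054 mod 7 = 2, 3054 mod 13 = 12, 3054 mod 11 = 7.

x ≡ 3054 (mod 16016).


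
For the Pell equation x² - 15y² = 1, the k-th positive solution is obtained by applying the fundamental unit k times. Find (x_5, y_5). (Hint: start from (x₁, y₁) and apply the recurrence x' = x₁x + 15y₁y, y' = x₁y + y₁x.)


Step 1: Find the fundamental solution (x₁, y₁) of x² - 15y² = 1.
  Expand √15 as a continued fraction. a₀ = ⌊√15⌋ = 3; iterate m_{k+1} = d_k·a_k − m_k, d_{k+1} = (15 − m_{k+1}²)/d_k, a_{k+1} = ⌊(a₀ + m_{k+1})/d_{k+1}⌋ (starting m₀ = 0, d₀ = 1), with convergents p_k = a_k·p_{k-1} + p_{k-2}, q_k = a_k·q_{k-1} + q_{k-2} (p₋₁ = 1, q₋₁ = 0):
  k = 0: a₀ = 3; p₀/q₀ = 3/1; p₀² − 15·q₀² = 9 − 15 = -6.
  k = 1: m = 3, d = 6, a = ⌊(3 + 3)/6⌋ = 1; p/q = (1·3 + 1)/(1·1 + 0) = 4/1; p² − 15·q² = 16 − 15 = 1.
  The first convergent with p² − 15·q² = 1 gives the fundamental solution (x₁, y₁) = (4, 1).
Step 2: Apply the recurrence (x_{n+1}, y_{n+1}) = (x₁x_n + 15y₁y_n, x₁y_n + y₁x_n) repeatedly.
  From (x_1, y_1) = (4, 1): x_2 = 4·4 + 15·1·1 = 31; y_2 = 4·1 + 1·4 = 8.
  From (x_2, y_2) = (31, 8): x_3 = 4·31 + 15·1·8 = 244; y_3 = 4·8 + 1·31 = 63.
  From (x_3, y_3) = (244, 63): x_4 = 4·244 + 15·1·63 = 1921; y_4 = 4·63 + 1·244 = 496.
  From (x_4, y_4) = (1921, 496): x_5 = 4·1921 + 15·1·496 = 15124; y_5 = 4·496 + 1·1921 = 3905.
Step 3: Verify x_5² - 15·y_5² = 228735376 - 228735375 = 1 (should be 1). ✓

(x_1, y_1) = (4, 1); (x_5, y_5) = (15124, 3905).
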